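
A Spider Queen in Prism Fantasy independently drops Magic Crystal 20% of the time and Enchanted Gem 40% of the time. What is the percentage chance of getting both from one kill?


For independent events, P(both) = P(A) * P(B)
= 20% * 40%
= 800 / 100 %
= 8.0%

8.0%


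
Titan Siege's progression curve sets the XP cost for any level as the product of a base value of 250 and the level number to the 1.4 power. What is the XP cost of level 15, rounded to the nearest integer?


XP = 250 * level^1.4
Substitute level = 15:
XP = 250 * 15^1.4
= 250 * 44.3127
= 11078

11078 XP


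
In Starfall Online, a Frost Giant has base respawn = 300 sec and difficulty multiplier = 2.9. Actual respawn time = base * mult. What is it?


Respawn time = base * multiplier
= 300 * 2.9
= 870.0 seconds

870.0 seconds


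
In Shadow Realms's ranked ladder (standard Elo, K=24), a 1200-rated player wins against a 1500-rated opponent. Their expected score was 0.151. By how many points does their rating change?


Elo update: delta = K * (S - Ea), where S = 1 (wins)
S - Ea = 1 - 0.151 = 0.849
Rating change = 24 * 0.849
= 20.38

20.38 rating points


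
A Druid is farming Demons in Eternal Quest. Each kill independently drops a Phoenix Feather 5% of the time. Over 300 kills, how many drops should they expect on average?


Expected drops = kills * (drop_rate / 100)
= 300 * (5 / 100)
= 300 * 0.05
= 15.0

15.0 drops


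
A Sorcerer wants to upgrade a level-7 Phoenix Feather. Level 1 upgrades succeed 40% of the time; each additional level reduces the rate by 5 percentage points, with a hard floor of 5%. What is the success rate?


raw_rate = 40 - 5 * (7 - 1)
= 40 - 5 * 6
= 40 - 30
= 10
Apply floor: max(10, 5) = 10%

10%


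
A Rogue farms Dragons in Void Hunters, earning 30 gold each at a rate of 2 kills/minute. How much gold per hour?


Gold per minute = 30 * 2 = 60
Gold per hour = 60 * 60 = 3600

3600 gold/hour


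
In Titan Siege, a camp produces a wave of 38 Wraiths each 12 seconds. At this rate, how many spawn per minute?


Spawns per minute = count * (60 / interval)
= 38 * (60 / 12)
= 38 * 5.0
= 190.0

190.0 per minute


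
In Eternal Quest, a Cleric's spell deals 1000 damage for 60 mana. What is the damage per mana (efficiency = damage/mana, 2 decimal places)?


Efficiency = damage / mana
= 1000 / 60
= 16.67

16.67 dmg/mana


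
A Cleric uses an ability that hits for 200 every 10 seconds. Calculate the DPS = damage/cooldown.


DPS = damage / cooldown
= 200 / 10
= 20.00

20.00 DPS


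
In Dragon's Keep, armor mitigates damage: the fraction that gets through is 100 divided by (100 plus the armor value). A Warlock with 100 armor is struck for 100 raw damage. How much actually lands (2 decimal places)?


actual = 100 * 100 / (100 + 100)
= 100 * 100 / 200
= 10000 / 200
= 50.00

50.00 damage


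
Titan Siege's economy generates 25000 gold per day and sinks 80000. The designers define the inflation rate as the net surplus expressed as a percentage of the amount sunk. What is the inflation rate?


Net gold = 25000 - 80000 = -55000
Inflation rate = net / sunk * 100 = -55000 / 80000 * 100
= -0.6875 * 100
= -68.75%

-68.75%


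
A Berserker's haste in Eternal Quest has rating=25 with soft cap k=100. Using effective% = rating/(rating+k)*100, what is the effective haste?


effective% = rating / (rating + k) * 100
= 25 / (25 + 100) * 100
= 25 / 125 * 100
= 0.2 * 100
= 20.00%

20.00%


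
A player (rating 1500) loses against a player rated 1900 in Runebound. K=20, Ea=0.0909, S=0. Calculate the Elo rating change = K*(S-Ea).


Elo update: delta = K * (S - Ea), where S = 0 (loses)
S - Ea = 0 - 0.0909 = -0.0909
Rating change = 20 * -0.0909
= -1.82

-1.82 rating points


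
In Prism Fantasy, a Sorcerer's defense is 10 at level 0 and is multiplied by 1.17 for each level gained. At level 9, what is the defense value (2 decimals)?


value = base * growth^level
= 10 * 1.17^9
= 10 * 4.1084
= 41.08

41.08 defense


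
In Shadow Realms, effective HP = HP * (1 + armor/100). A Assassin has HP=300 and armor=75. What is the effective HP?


EHP = 300 * (1 + 75/100)
= 300 * (1 + 0.75)
= 300 * 1.75
= 525.0

525.0 EHP


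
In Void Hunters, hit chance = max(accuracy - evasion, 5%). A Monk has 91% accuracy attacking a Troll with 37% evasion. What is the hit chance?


accuracy - evasion = 91 - 37 = 54
Apply floor: max(54, 5) = 54
Hit chance = 54%

54%


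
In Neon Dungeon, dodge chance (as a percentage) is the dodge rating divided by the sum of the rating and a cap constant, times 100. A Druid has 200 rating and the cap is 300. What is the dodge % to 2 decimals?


dodge% = 200 / (200 + 300) * 100
= 200 / 500 * 100
= 0.4 * 100
= 40.00%

40.00%


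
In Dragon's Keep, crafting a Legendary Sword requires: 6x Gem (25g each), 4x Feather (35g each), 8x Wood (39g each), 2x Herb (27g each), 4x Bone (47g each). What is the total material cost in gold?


Cost breakdown:
  Gem: 6 * 25 = 150
  Feather: 4 * 35 = 140
  Wood: 8 * 39 = 312
  Herb: 2 * 27 = 54
  Bone: 4 * 47 = 188
Total = 150 + 140 + 312 + 54 + 188 = 844

844 gold


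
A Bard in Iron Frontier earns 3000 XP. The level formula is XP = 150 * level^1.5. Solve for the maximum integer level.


XP = 150 * level^1.5, so level = (XP / 150)^(1/1.5)
= (3000 / 150)^(1/1.5)
= 20.0^0.6667
= 7.3681
Floor: level = 7

level 7


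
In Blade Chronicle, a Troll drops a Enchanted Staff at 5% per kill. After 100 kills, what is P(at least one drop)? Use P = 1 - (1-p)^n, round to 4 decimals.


P(at least one) = 1 - P(none) = 1 - (1-p)^n
p = 5/100 = 0.05
1 - p = 0.95
(1 - p)^100 = 0.95^100 = 0.005921
P(at least one) = 1 - 0.005921 = 0.9941

0.9941


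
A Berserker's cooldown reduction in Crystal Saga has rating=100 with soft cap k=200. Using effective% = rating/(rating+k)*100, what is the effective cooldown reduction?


effective% = rating / (rating + k) * 100
= 100 / (100 + 200) * 100
= 100 / 300 * 100
= 0.333333 * 100
= 33.33%

33.33%


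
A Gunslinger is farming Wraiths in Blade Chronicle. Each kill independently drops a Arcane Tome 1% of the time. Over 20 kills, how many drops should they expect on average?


Expected drops = kills * (drop_rate / 100)
= 20 * (1 / 100)
= 20 * 0.01
= 0.2

0.2 drops


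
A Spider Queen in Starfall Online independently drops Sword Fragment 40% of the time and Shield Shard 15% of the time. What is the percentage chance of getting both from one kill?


For independent events, P(both) = P(A) * P(B)
= 40% * 15%
= 600 / 100 %
= 6.0%

6.0%


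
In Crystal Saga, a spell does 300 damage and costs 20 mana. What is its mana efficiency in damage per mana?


Efficiency = damage / mana
= 300 / 20
= 15.00

15.00 dmg/mana


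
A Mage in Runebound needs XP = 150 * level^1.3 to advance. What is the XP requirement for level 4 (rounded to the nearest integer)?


XP = 150 * level^1.3
Substitute level = 4:
XP = 150 * 4^1.3
= 150 * 6.0629
= 909

909 XP


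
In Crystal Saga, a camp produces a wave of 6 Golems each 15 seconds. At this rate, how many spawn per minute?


Spawns per minute = count * (60 / interval)
= 6 * (60 / 15)
= 6 * 4.0
= 24.0

24.0 per minute


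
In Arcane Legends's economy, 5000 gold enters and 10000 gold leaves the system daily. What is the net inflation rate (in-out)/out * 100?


Net gold = 5000 - 10000 = -5000
Inflation rate = net / sunk * 100 = -5000 / 10000 * 100
= -0.5 * 100
= -50.00%

-50.00%


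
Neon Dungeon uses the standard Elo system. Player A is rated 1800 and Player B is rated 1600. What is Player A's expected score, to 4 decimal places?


Elo expected score: Ea = 1/(1 + 10^((Rb-Ra)/400))
Rb - Ra = 1600 - 1800 = -200
(Rb-Ra)/400 = -200/400 = -0.5
10^-0.5 = 0.316228
Ea = 1/(1 + 0.316228) = 1/1.316228 = 0.7597

0.7597


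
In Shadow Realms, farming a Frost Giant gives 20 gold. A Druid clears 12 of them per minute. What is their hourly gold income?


Gold per minute = 20 * 12 = 240
Gold per hour = 240 * 60 = 14400

14400 gold/hour


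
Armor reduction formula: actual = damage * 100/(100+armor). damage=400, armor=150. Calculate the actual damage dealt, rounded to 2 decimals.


actual = 400 * 100 / (100 + 150)
= 400 * 100 / 250
= 40000 / 250
= 160.00

160.00 damage


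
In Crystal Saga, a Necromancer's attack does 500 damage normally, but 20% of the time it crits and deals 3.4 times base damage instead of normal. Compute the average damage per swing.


E[dmg] = base * (1 + crit_chance * (crit_mult - 1))
cc as decimal = 20/100 = 0.2
cm - 1 = 3.4 - 1 = 2.4
Bonus factor = 0.2 * 2.4 = 0.48
Total multiplier = 1 + 0.48 = 1.48
Expected damage = 500 * 1.48 = 740.00

740.00 damage


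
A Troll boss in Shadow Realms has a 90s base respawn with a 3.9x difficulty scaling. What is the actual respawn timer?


Respawn time = base * multiplier
= 90 * 3.9
= 351.0 seconds

351.0 seconds


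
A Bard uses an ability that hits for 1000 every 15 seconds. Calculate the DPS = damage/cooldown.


DPS = damage / cooldown
= 1000 / 15
= 66.67

66.67 DPS


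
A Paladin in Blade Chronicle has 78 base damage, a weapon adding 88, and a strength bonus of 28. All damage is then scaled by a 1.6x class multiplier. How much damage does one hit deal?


Sum base + weapon + str = 78 + 88 + 28 = 194
Multiply by 1.6:
194 * 1.6 = 310.4

310.4 damage


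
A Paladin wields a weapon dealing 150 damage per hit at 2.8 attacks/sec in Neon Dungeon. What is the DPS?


DPS = damage * attack_speed
= 150 * 2.8
= 420.0

420.0 DPS


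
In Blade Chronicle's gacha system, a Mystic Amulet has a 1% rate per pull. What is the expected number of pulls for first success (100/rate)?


Expected pulls for a geometric distribution = 1/p = 100 / rate%
= 100 / 1
= 100.0

100.0 pulls


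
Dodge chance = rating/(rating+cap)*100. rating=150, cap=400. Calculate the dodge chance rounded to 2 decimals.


dodge% = 150 / (150 + 400) * 100
= 150 / 550 * 100
= 0.272727 * 100
= 27.27%

27.27%


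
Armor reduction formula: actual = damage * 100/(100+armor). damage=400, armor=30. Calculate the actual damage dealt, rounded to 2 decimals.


actual = 400 * 100 / (100 + 30)
= 400 * 100 / 130
= 40000 / 130
= 307.69

307.69 damage


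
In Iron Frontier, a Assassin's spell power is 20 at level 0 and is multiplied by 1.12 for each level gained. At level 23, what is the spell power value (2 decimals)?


value = base * growth^level
= 20 * 1.12^23
= 20 * 13.552347
= 271.05

271.05 spell power


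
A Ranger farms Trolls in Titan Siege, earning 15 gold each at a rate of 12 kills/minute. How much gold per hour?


Gold per minute = 15 * 12 = 180
Gold per hour = 180 * 60 = 10800

10800 gold/hour


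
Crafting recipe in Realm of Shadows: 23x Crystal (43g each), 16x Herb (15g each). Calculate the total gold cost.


Cost breakdown:
  Crystal: 23 * 43 = 989
  Herb: 16 * 15 = 240
Total = 989 + 240 = 1229

1229 gold


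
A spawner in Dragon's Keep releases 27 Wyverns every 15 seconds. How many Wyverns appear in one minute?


Spawns per minute = count * (60 / interval)
= 27 * (60 / 15)
= 27 * 4.0
= 108.0

108.0 per minute


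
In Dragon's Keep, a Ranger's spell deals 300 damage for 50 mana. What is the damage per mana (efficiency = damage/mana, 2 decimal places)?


Efficiency = damage / mana
= 300 / 50
= 6.00

6.00 dmg/mana


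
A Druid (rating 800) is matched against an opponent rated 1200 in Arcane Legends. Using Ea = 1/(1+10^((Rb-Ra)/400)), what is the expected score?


Elo expected score: Ea = 1/(1 + 10^((Rb-Ra)/400))
Rb - Ra = 1200 - 800 = 400
(Rb-Ra)/400 = 400/400 = 1.0
10^1.0 = 10.0
Ea = 1/(1 + 10.0) = 1/11.0 = 0.0909

0.0909


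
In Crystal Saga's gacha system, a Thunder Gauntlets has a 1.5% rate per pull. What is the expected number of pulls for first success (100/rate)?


Expected pulls for a geometric distribution = 1/p = 100 / rate%
= 100 / 1.5
= 66.67

66.67 pulls


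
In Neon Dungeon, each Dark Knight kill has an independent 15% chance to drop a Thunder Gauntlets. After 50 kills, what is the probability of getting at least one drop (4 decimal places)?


P(at least one) = 1 - P(none) = 1 - (1-p)^n
p = 15/100 = 0.15
1 - p = 0.85
(1 - p)^50 = 0.85^50 = 0.000296
P(at least one) = 1 - 0.000296 = 0.9997

0.9997


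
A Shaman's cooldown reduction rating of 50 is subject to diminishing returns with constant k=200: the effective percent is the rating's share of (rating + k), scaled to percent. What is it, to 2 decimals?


effective% = rating / (rating + k) * 100
= 50 / (50 + 200) * 100
= 50 / 250 * 100
= 0.2 * 100
= 20.00%

20.00%


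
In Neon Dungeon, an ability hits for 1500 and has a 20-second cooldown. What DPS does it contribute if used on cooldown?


DPS = damage / cooldown
= 1500 / 20
= 75.00

75.00 DPS


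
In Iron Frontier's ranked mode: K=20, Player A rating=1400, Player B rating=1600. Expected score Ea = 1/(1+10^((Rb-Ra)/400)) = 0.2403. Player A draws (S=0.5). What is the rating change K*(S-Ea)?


Elo update: delta = K * (S - Ea), where S = 0.5 (draws)
S - Ea = 0.5 - 0.2403 = 0.2597
Rating change = 20 * 0.2597
= 5.19

5.19 rating points


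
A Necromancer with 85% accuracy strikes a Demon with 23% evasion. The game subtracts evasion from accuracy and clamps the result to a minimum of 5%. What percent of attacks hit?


accuracy - evasion = 85 - 23 = 62
Apply floor: max(62, 5) = 62
Hit chance = 62%

62%


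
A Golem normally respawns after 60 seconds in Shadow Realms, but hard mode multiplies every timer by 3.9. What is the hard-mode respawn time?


Respawn time = base * multiplier
= 60 * 3.9
= 234.0 seconds

234.0 seconds


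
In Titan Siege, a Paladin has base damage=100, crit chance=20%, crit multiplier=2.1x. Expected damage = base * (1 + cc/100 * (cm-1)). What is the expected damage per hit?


E[dmg] = base * (1 + crit_chance * (crit_mult - 1))
cc as decimal = 20/100 = 0.2
cm - 1 = 2.1 - 1 = 1.1
Bonus factor = 0.2 * 1.1 = 0.22
Total multiplier = 1 + 0.22 = 1.22
Expected damage = 100 * 1.22 = 122.00

122.00 damage


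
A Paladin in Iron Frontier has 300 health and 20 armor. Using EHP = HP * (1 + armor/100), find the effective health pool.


EHP = 300 * (1 + 20/100)
= 300 * (1 + 0.2)
= 300 * 1.2
= 360.0

360.0 EHP


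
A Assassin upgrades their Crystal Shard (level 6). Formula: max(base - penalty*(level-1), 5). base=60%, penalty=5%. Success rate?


raw_rate = 60 - 5 * (6 - 1)
= 60 - 5 * 5
= 60 - 25
= 35
Apply floor: max(35, 5) = 35%

35%


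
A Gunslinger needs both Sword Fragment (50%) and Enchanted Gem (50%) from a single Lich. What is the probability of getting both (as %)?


For independent events, P(both) = P(A) * P(B)
= 50% * 50%
= 2500 / 100 %
= 25.0%

25.0%


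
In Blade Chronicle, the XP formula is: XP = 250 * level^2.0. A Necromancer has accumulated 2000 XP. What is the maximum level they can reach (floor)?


XP = 250 * level^2.0, so level = (XP / 250)^(1/2.0)
= (2000 / 250)^(1/2.0)
= 8.0^0.5
= 2.8284
Floor: level = 2

level 2


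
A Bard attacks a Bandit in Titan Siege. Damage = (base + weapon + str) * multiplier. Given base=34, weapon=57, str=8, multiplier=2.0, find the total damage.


Sum base + weapon + str = 34 + 57 + 8 = 99
Multiply by 2.0:
99 * 2.0 = 198.0

198.0 damage


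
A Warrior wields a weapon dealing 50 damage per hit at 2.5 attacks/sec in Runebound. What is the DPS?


DPS = damage * attack_speed
= 50 * 2.5
= 125.0

125.0 DPS


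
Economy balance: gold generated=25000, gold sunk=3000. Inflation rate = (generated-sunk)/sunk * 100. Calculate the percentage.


Net gold = 25000 - 3000 = 22000
Inflation rate = net / sunk * 100 = 22000 / 3000 * 100
= 7.333333 * 100
= 733.33%

733.33%


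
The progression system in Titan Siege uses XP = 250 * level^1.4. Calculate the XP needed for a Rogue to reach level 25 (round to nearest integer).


XP = 250 * level^1.4
Substitute level = 25:
XP = 250 * 25^1.4
= 250 * 90.5975
= 22649

22649 XP


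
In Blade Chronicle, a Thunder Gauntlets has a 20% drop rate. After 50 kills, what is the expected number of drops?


Expected drops = kills * (drop_rate / 100)
= 50 * (20 / 100)
= 50 * 0.2
= 10.0

10.0 drops


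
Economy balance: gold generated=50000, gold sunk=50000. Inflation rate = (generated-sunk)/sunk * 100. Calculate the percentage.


Net gold = 50000 - 50000 = 0
Inflation rate = net / sunk * 100 = 0 / 50000 * 100
= 0.0 * 100
= 0.00%

0.00%


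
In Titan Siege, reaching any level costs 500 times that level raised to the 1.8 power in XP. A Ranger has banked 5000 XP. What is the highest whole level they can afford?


XP = 500 * level^1.8, so level = (XP / 500)^(1/1.8)
= (5000 / 500)^(1/1.8)
= 10.0^0.5556
= 3.5938
Floor: level = 3

level 3


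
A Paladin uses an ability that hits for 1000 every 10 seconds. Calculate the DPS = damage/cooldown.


DPS = damage / cooldown
= 1000 / 10
= 100.00

100.00 DPS


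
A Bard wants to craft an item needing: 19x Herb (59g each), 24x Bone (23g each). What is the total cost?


Cost breakdown:
  Herb: 19 * 59 = 1121
  Bone: 24 * 23 = 552
Total = 1121 + 552 = 1673

1673 gold


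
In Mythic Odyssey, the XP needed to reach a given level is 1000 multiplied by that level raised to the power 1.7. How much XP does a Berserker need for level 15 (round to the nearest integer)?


XP = 1000 * level^1.7
Substitute level = 15:
XP = 1000 * 15^1.7
= 1000 * 99.8516
= 99852

99852 XP


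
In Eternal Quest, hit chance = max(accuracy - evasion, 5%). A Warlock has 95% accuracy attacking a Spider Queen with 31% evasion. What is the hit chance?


accuracy - evasion = 95 - 31 = 64
Apply floor: max(64, 5) = 64
Hit chance = 64%

64%


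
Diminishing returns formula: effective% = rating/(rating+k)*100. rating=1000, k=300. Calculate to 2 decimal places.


effective% = rating / (rating + k) * 100
= 1000 / (1000 + 300) * 100
= 1000 / 1300 * 100
= 0.769231 * 100
= 76.92%

76.92%


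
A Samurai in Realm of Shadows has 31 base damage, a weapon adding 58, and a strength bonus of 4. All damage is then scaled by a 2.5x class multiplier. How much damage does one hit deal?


Sum base + weapon + str = 31 + 58 + 4 = 93
Multiply by 2.5:
93 * 2.5 = 232.5

232.5 damage


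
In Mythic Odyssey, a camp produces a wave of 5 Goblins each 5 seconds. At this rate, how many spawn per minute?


Spawns per minute = count * (60 / interval)
= 5 * (60 / 5)
= 5 * 12.0
= 60.0

60.0 per minute


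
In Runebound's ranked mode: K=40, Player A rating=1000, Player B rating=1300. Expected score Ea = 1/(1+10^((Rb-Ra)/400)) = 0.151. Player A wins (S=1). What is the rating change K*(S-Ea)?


Elo update: delta = K * (S - Ea), where S = 1 (wins)
S - Ea = 1 - 0.151 = 0.849
Rating change = 40 * 0.849
= 33.96

33.96 rating points


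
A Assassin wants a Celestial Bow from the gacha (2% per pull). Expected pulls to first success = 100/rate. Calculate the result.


Expected pulls for a geometric distribution = 1/p = 100 / rate%
= 100 / 2
= 50.0

50.0 pulls


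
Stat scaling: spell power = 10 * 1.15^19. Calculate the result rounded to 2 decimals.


value = base * growth^level
= 10 * 1.15^19
= 10 * 14.231772
= 142.32

142.32 spell power


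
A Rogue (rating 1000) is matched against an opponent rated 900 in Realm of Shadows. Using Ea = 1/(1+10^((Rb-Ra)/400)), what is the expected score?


Elo expected score: Ea = 1/(1 + 10^((Rb-Ra)/400))
Rb - Ra = 900 - 1000 = -100
(Rb-Ra)/400 = -100/400 = -0.25
10^-0.25 = 0.562341
Ea = 1/(1 + 0.562341) = 1/1.562341 = 0.6401

0.6401


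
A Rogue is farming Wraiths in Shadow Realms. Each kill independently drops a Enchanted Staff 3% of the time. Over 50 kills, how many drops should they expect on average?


Expected drops = kills * (drop_rate / 100)
= 50 * (3 / 100)
= 50 * 0.03
= 1.5

1.5 drops


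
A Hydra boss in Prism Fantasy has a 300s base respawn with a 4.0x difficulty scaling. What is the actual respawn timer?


Respawn time = base * multiplier
= 300 * 4.0
= 1200.0 seconds

1200.0 seconds


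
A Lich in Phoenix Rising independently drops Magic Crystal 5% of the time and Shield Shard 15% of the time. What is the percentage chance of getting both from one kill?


For independent events, P(both) = P(A) * P(B)
= 5% * 15%
= 75 / 100 %
= 0.75%

0.75%


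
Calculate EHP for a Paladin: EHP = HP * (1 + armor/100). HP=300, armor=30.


EHP = 300 * (1 + 30/100)
= 300 * (1 + 0.3)
= 300 * 1.3
= 390.0

390.0 EHP


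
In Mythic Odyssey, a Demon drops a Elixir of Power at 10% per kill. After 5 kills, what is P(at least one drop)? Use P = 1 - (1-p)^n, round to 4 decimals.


P(at least one) = 1 - P(none) = 1 - (1-p)^n
p = 10/100 = 0.1
1 - p = 0.9
(1 - p)^5 = 0.9^5 = 0.590490
P(at least one) = 1 - 0.590490 = 0.4095

0.4095


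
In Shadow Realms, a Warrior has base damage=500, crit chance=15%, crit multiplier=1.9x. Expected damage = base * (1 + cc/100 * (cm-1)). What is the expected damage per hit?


E[dmg] = base * (1 + crit_chance * (crit_mult - 1))
cc as decimal = 15/100 = 0.15
cm - 1 = 1.9 - 1 = 0.9
Bonus factor = 0.15 * 0.9 = 0.135
Total multiplier = 1 + 0.135 = 1.135
Expected damage = 500 * 1.135 = 567.50

567.50 damage


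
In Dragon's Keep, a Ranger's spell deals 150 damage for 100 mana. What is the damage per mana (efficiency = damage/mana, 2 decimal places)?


Efficiency = damage / mana
= 150 / 100
= 1.50

1.50 dmg/mana


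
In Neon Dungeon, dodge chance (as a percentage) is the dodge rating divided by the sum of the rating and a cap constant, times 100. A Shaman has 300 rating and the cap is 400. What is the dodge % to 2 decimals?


dodge% = 300 / (300 + 400) * 100
= 300 / 700 * 100
= 0.428571 * 100
= 42.86%

42.86%


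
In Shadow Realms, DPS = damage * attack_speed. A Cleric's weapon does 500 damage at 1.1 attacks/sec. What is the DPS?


DPS = damage * attack_speed
= 500 * 1.1
= 550.0

550.0 DPS


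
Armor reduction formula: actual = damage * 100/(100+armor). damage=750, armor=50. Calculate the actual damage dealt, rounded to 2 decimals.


actual = 750 * 100 / (100 + 50)
= 750 * 100 / 150
= 75000 / 150
= 500.00

500.00 damage


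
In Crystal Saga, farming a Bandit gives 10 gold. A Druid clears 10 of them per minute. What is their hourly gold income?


Gold per minute = 10 * 10 = 100
Gold per hour = 100 * 60 = 6000

6000 gold/hour


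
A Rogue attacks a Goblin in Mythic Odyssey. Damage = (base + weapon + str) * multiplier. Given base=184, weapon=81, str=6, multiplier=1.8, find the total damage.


Sum base + weapon + str = 184 + 81 + 6 = 271
Multiply by 1.8:
271 * 1.8 = 487.8

487.8 damage


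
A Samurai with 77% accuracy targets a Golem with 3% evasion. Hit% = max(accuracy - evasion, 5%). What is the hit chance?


accuracy - evasion = 77 - 3 = 74
Apply floor: max(74, 5) = 74
Hit chance = 74%

74%


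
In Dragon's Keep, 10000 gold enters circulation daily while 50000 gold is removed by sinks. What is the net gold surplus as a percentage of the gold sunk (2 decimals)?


Net gold = 10000 - 50000 = -40000
Inflation rate = net / sunk * 100 = -40000 / 50000 * 100
= -0.8 * 100
= -80.00%

-80.00%


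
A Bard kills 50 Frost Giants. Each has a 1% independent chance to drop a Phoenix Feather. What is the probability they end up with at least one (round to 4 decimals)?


P(at least one) = 1 - P(none) = 1 - (1-p)^n
p = 1/100 = 0.01
1 - p = 0.99
(1 - p)^50 = 0.99^50 = 0.605006
P(at least one) = 1 - 0.605006 = 0.3950

0.3950


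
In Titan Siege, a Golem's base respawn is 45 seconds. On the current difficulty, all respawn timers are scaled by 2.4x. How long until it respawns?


Respawn time = base * multiplier
= 45 * 2.4
= 108.0 seconds

108.0 seconds


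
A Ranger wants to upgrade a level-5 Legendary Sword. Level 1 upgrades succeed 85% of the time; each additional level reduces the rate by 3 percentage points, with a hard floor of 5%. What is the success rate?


raw_rate = 85 - 3 * (5 - 1)
= 85 - 3 * 4
= 85 - 12
= 73
Apply floor: max(73, 5) = 73%

73%


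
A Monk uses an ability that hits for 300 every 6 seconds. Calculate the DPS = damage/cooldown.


DPS = damage / cooldown
= 300 / 6
= 50.00

50.00 DPS


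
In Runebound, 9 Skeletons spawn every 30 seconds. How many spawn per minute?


Spawns per minute = count * (60 / interval)
= 9 * (60 / 30)
= 9 * 2.0
= 18.0

18.0 per minute


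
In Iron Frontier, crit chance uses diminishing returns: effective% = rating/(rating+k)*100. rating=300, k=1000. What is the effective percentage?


effective% = rating / (rating + k) * 100
= 300 / (300 + 1000) * 100
= 300 / 1300 * 100
= 0.230769 * 100
= 23.08%

23.08%


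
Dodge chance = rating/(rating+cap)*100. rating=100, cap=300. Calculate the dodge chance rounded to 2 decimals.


dodge% = 100 / (100 + 300) * 100
= 100 / 400 * 100
= 0.25 * 100
= 25.00%

25.00%


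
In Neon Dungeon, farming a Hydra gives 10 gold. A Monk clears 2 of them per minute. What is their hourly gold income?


Gold per minute = 10 * 2 = 20
Gold per hour = 20 * 60 = 1200

1200 gold/hour


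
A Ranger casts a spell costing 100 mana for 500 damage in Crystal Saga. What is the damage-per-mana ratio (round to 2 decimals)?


Efficiency = damage / mana
= 500 / 100
= 5.00

5.00 dmg/mana


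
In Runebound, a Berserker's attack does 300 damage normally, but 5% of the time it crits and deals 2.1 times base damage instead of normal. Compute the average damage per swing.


E[dmg] = base * (1 + crit_chance * (crit_mult - 1))
cc as decimal = 5/100 = 0.05
cm - 1 = 2.1 - 1 = 1.1
Bonus factor = 0.05 * 1.1 = 0.055
Total multiplier = 1 + 0.055 = 1.055
Expected damage = 300 * 1.055 = 316.50

316.50 damage


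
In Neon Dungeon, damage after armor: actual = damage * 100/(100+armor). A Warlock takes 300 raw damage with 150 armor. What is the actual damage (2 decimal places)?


actual = 300 * 100 / (100 + 150)
= 300 * 100 / 250
= 30000 / 250
= 120.00

120.00 damage


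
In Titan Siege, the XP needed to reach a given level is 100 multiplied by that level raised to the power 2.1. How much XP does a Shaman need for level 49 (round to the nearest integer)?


XP = 100 * level^2.1
Substitute level = 49:
XP = 100 * 49^2.1
= 100 * 3543.3314
= 354333

354333 XP


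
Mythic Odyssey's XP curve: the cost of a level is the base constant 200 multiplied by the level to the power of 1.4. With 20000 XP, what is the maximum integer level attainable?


XP = 200 * level^1.4, so level = (XP / 200)^(1/1.4)
= (20000 / 200)^(1/1.4)
= 100.0^0.7143
= 26.827
Floor: level = 26

level 26


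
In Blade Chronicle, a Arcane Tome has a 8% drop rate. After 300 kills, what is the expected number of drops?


Expected drops = kills * (drop_rate / 100)
= 300 * (8 / 100)
= 300 * 0.08
= 24.0

24.0 drops


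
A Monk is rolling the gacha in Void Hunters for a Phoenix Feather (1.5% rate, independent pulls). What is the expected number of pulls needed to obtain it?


Expected pulls for a geometric distribution = 1/p = 100 / rate%
= 100 / 1.5
= 66.67

66.67 pulls


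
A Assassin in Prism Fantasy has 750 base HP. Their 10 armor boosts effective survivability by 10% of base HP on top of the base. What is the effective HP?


EHP = 750 * (1 + 10/100)
= 750 * (1 + 0.1)
= 750 * 1.1
= 825.0

825.0 EHP


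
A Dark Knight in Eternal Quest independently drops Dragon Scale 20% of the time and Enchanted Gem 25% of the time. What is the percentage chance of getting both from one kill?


For independent events, P(both) = P(A) * P(B)
= 20% * 25%
= 500 / 100 %
= 5.0%

5.0%


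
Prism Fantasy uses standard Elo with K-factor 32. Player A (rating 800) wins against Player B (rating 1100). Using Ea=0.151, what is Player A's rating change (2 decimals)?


Elo update: delta = K * (S - Ea), where S = 1 (wins)
S - Ea = 1 - 0.151 = 0.849
Rating change = 32 * 0.849
= 27.17

27.17 rating points


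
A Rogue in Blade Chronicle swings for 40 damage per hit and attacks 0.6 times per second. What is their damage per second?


DPS = damage * attack_speed
= 40 * 0.6
= 24.0

24.0 DPS


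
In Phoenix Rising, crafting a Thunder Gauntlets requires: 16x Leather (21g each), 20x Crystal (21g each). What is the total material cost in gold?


Cost breakdown:
  Leather: 16 * 21 = 336
  Crystal: 20 * 21 = 420
Total = 336 + 420 = 756

756 gold


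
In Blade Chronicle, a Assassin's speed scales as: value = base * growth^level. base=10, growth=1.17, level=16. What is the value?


value = base * growth^level
= 10 * 1.17^16
= 10 * 12.330304
= 123.30

123.30 speed


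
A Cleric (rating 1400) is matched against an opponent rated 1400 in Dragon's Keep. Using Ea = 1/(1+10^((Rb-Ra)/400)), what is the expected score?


Elo expected score: Ea = 1/(1 + 10^((Rb-Ra)/400))
Rb - Ra = 1400 - 1400 = 0
(Rb-Ra)/400 = 0/400 = 0.0
10^0.0 = 1.0
Ea = 1/(1 + 1.0) = 1/2.0 = 0.5000

0.5000


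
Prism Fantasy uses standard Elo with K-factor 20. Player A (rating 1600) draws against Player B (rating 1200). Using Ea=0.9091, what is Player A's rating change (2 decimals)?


Elo update: delta = K * (S - Ea), where S = 0.5 (draws)
S - Ea = 0.5 - 0.9091 = -0.4091
Rating change = 20 * -0.4091
= -8.18

-8.18 rating points


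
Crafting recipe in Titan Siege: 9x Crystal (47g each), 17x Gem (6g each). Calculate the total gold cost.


Cost breakdown:
  Crystal: 9 * 47 = 423
  Gem: 17 * 6 = 102
Total = 423 + 102 = 525

525 gold


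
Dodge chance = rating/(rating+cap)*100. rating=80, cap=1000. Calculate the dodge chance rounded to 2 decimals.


dodge% = 80 / (80 + 1000) * 100
= 80 / 1080 * 100
= 0.074074 * 100
= 7.41%

7.41%


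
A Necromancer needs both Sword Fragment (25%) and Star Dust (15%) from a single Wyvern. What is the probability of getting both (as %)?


For independent events, P(both) = P(A) * P(B)
= 25% * 15%
= 375 / 100 %
= 3.75%

3.75%


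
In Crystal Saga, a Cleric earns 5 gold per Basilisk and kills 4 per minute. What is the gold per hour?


Gold per minute = 5 * 4 = 20
Gold per hour = 20 * 60 = 1200

1200 gold/hour


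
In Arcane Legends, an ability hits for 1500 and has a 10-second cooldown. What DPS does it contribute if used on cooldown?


DPS = damage / cooldown
= 1500 / 10
= 150.00

150.00 DPS


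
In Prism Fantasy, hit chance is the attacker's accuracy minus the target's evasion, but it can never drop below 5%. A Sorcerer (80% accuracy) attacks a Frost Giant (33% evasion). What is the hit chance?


accuracy - evasion = 80 - 33 = 47
Apply floor: max(47, 5) = 47
Hit chance = 47%

47%


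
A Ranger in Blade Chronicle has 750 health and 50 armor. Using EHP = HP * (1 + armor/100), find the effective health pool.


EHP = 750 * (1 + 50/100)
= 750 * (1 + 0.5)
= 750 * 1.5
= 1125.0

1125.0 EHP


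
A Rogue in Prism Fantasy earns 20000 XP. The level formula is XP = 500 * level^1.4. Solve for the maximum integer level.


XP = 500 * level^1.4, so level = (XP / 500)^(1/1.4)
= (20000 / 500)^(1/1.4)
= 40.0^0.7143
= 13.9421
Floor: level = 13

level 13


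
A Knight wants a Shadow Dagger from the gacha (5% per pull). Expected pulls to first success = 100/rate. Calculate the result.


Expected pulls for a geometric distribution = 1/p = 100 / rate%
= 100 / 5
= 20.0

20.0 pulls


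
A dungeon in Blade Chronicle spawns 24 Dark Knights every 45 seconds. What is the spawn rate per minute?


Spawns per minute = count * (60 / interval)
= 24 * (60 / 45)
= 24 * 1.3333
= 32.0

32.0 per minute


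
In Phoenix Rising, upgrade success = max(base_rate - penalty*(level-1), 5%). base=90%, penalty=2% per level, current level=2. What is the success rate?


raw_rate = 90 - 2 * (2 - 1)
= 90 - 2 * 1
= 90 - 2
= 88
Apply floor: max(88, 5) = 88%

88%


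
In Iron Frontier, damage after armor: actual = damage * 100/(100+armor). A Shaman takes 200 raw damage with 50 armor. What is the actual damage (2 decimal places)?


actual = 200 * 100 / (100 + 50)
= 200 * 100 / 150
= 20000 / 150
= 133.33

133.33 damage


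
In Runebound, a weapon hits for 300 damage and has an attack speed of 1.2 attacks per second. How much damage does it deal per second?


DPS = damage * attack_speed
= 300 * 1.2
= 360.0

360.0 DPS


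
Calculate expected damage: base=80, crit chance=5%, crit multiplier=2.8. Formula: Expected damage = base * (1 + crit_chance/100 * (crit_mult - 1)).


E[dmg] = base * (1 + crit_chance * (crit_mult - 1))
cc as decimal = 5/100 = 0.05
cm - 1 = 2.8 - 1 = 1.8
Bonus factor = 0.05 * 1.8 = 0.09
Total multiplier = 1 + 0.09 = 1.09
Expected damage = 80 * 1.09 = 87.20

87.20 damage


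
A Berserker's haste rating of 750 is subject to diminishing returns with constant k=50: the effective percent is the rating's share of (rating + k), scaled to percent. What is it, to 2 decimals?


effective% = rating / (rating + k) * 100
= 750 / (750 + 50) * 100
= 750 / 800 * 100
= 0.9375 * 100
= 93.75%

93.75%


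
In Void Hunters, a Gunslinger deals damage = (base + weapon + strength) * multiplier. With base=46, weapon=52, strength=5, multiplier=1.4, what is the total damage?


Sum base + weapon + str = 46 + 52 + 5 = 103
Multiply by 1.4:
103 * 1.4 = 144.2

144.2 damage


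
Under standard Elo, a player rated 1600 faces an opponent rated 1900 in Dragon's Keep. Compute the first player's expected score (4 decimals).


Elo expected score: Ea = 1/(1 + 10^((Rb-Ra)/400))
Rb - Ra = 1900 - 1600 = 300
(Rb-Ra)/400 = 300/400 = 0.75
10^0.75 = 5.623413
Ea = 1/(1 + 5.623413) = 1/6.623413 = 0.1510

0.1510


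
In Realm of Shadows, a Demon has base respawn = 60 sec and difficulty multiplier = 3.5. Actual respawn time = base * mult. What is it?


Respawn time = base * multiplier
= 60 * 3.5
= 210.0 seconds

210.0 seconds


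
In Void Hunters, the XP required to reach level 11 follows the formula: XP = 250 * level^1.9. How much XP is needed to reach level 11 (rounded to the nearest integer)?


XP = 250 * level^1.9
Substitute level = 11:
XP = 250 * 11^1.9
= 250 * 95.202
= 23801

23801 XP


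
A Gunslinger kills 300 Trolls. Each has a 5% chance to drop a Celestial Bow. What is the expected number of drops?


Expected drops = kills * (drop_rate / 100)
= 300 * (5 / 100)
= 300 * 0.05
= 15.0

15.0 drops


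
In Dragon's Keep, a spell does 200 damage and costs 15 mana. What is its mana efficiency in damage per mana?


Efficiency = damage / mana
= 200 / 15
= 13.33

13.33 dmg/mana


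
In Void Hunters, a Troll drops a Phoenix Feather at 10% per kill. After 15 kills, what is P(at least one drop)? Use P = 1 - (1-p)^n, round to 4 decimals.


P(at least one) = 1 - P(none) = 1 - (1-p)^n
p = 10/100 = 0.1
1 - p = 0.9
(1 - p)^15 = 0.9^15 = 0.205891
P(at least one) = 1 - 0.205891 = 0.7941

0.7941


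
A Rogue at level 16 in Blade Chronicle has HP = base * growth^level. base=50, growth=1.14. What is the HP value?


value = base * growth^level
= 50 * 1.14^16
= 50 * 8.137249
= 406.86

406.86 HP


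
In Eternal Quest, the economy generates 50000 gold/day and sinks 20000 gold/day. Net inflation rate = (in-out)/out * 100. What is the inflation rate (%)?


Net gold = 50000 - 20000 = 30000
Inflation rate = net / sunk * 100 = 30000 / 20000 * 100
= 1.5 * 100
= 150.00%

150.00%


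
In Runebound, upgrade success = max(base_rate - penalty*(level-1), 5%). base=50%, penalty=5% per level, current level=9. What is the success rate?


raw_rate = 50 - 5 * (9 - 1)
= 50 - 5 * 8
= 50 - 40
= 10
Apply floor: max(10, 5) = 10%

10%


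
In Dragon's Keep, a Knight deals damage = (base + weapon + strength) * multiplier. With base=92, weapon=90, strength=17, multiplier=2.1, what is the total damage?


Sum base + weapon + str = 92 + 90 + 17 = 199
Multiply by 2.1:
199 * 2.1 = 417.9

417.9 damage


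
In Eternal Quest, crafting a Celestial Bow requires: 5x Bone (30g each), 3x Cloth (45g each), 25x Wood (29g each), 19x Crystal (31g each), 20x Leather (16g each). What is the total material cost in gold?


Cost breakdown:
  Bone: 5 * 30 = 150
  Cloth: 3 * 45 = 135
  Wood: 25 * 29 = 725
  Crystal: 19 * 31 = 589
  Leather: 20 * 16 = 320
Total = 150 + 135 + 725 + 589 + 320 = 1919

1919 gold


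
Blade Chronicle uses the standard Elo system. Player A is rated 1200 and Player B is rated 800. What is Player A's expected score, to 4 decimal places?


Elo expected score: Ea = 1/(1 + 10^((Rb-Ra)/400))
Rb - Ra = 800 - 1200 = -400
(Rb-Ra)/400 = -400/400 = -1.0
10^-1.0 = 0.1
Ea = 1/(1 + 0.1) = 1/1.1 = 0.9091

0.9091


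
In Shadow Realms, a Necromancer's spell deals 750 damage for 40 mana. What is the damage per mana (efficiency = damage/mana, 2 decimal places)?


Efficiency = damage / mana
= 750 / 40
= 18.75

18.75 dmg/mana


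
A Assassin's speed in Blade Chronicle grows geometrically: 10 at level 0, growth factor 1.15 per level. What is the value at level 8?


value = base * growth^level
= 10 * 1.15^8
= 10 * 3.059023
= 30.59

30.59 speed


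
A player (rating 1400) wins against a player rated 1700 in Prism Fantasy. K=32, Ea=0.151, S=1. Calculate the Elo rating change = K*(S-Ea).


Elo update: delta = K * (S - Ea), where S = 1 (wins)
S - Ea = 1 - 0.151 = 0.849
Rating change = 32 * 0.849
= 27.17

27.17 rating points


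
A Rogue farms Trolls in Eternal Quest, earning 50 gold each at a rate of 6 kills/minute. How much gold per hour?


Gold per minute = 50 * 6 = 300
Gold per hour = 300 * 60 = 18000

18000 gold/hour


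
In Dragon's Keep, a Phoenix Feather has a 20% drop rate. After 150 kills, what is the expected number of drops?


Expected drops = kills * (drop_rate / 100)
= 150 * (20 / 100)
= 150 * 0.2
= 30.0

30.0 drops


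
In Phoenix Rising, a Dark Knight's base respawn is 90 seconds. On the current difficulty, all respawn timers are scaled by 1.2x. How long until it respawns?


Respawn time = base * multiplier
= 90 * 1.2
= 108.0 seconds

108.0 seconds


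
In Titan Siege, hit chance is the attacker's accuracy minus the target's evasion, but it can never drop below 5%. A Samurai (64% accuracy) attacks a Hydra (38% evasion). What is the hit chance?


accuracy - evasion = 64 - 38 = 26
Apply floor: max(26, 5) = 26
Hit chance = 26%

26%


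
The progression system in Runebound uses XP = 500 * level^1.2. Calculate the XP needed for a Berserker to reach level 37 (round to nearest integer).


XP = 500 * level^1.2
Substitute level = 37:
XP = 500 * 37^1.2
= 500 * 76.1802
= 38090

38090 XP


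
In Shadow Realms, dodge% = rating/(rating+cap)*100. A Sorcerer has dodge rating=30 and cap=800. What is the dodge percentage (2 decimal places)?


dodge% = 30 / (30 + 800) * 100
= 30 / 830 * 100
= 0.036145 * 100
= 3.61%

3.61%


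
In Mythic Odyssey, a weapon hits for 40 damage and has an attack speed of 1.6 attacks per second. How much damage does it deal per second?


DPS = damage * attack_speed
= 40 * 1.6
= 64.0

64.0 DPS


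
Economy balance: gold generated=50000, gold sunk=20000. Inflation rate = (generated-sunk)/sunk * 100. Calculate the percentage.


Net gold = 50000 - 20000 = 30000
Inflation rate = net / sunk * 100 = 30000 / 20000 * 100
= 1.5 * 100
= 150.00%

150.00%


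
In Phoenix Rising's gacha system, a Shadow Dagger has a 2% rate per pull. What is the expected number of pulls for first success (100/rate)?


Expected pulls for a geometric distribution = 1/p = 100 / rate%
= 100 / 2
= 50.0

50.0 pulls


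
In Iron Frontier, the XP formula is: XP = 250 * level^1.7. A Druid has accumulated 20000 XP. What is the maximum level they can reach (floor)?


XP = 250 * level^1.7, so level = (XP / 250)^(1/1.7)
= (20000 / 250)^(1/1.7)
= 80.0^0.5882
= 13.1663
Floor: level = 13

level 13


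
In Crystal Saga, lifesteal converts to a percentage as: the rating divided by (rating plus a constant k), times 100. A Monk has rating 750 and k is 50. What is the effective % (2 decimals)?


effective% = rating / (rating + k) * 100
= 750 / (750 + 50) * 100
= 750 / 800 * 100
= 0.9375 * 100
= 93.75%

93.75%
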